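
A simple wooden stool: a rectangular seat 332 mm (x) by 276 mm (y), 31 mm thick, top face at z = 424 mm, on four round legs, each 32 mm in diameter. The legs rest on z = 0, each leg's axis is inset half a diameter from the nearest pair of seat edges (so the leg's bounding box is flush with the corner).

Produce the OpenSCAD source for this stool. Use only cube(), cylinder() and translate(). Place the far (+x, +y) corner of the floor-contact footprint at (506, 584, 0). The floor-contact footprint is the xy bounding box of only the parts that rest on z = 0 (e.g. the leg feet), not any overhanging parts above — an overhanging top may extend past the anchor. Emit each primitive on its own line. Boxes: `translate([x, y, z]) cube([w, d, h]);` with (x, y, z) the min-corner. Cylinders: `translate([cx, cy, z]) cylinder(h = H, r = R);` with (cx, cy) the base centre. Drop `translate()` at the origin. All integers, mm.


translate([174, 308, 393]) cube([332, 276, 31]);
translate([190, 324, 0]) cylinder(h = 393, r = 16);
translate([490, 324, 0]) cylinder(h = 393, r = 16);
translate([190, 568, 0]) cylinder(h = 393, r = 16);
translate([490, 568, 0]) cylinder(h = 393, r = 16);


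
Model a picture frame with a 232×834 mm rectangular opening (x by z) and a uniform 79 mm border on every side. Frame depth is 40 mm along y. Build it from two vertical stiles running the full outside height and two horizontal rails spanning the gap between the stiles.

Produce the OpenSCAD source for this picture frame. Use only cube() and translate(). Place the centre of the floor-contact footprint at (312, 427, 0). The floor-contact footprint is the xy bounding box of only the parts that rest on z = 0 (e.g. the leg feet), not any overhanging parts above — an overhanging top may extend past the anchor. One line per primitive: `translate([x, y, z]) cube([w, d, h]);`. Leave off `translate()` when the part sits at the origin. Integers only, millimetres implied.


translate([117, 407, 0]) cube([79, 40, 992]);
translate([428, 407, 0]) cube([79, 40, 992]);
translate([196, 407, 0]) cube([232, 40, 79]);
translate([196, 407, 913]) cube([232, 40, 79]);


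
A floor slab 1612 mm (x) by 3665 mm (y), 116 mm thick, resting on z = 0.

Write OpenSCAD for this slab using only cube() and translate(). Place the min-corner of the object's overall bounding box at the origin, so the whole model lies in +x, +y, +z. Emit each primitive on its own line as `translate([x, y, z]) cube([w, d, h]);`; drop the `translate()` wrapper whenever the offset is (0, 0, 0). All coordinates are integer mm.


cube([1612, 3665, 116]);


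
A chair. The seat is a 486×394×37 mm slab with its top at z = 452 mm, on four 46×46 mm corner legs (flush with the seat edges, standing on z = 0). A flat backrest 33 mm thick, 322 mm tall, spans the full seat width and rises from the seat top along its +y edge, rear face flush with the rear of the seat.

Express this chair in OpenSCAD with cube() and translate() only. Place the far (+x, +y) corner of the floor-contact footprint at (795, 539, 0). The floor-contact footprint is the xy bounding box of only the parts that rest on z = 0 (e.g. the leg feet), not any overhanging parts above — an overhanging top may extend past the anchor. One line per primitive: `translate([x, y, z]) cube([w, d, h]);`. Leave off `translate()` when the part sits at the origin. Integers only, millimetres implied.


translate([309, 145, 415]) cube([486, 394, 37]);
translate([309, 145, 0]) cube([46, 46, 415]);
translate([749, 145, 0]) cube([46, 46, 415]);
translate([309, 493, 0]) cube([46, 46, 415]);
translate([749, 493, 0]) cube([46, 46, 415]);
translate([309, 506, 452]) cube([486, 33, 322]);


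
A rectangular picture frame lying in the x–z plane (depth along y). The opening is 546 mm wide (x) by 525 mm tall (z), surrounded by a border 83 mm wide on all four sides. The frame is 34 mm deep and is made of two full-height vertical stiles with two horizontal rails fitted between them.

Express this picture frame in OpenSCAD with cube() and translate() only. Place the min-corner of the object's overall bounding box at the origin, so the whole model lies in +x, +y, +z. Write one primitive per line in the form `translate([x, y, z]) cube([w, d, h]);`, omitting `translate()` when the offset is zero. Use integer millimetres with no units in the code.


cube([83, 34, 691]);
translate([629, 0, 0]) cube([83, 34, 691]);
translate([83, 0, 0]) cube([546, 34, 83]);
translate([83, 0, 608]) cube([546, 34, 83]);


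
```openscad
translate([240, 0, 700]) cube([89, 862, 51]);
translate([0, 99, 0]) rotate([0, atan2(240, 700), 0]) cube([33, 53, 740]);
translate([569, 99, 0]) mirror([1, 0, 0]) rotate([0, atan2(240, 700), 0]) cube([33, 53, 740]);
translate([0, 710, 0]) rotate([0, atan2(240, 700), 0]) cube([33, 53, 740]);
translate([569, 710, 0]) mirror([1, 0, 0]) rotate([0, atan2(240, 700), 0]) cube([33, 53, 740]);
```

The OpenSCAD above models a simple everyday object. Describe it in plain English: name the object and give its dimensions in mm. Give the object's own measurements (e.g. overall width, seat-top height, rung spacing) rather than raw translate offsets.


A sawhorse. A 89×862×51 mm beam (x, y, z) sits on two A-frame leg pairs. Each pair is two raked legs of 33×53 mm section (53 mm along y) splaying symmetrically in x. Each leg rises 700 mm vertically over 240 mm of horizontal reach and is 740 mm long along its own axis. Every leg's outer bottom edge rests on the floor and its outer top edge meets a bottom edge of the beam — the left legs (tilting toward +x) meet the beam's −x bottom edge, the right legs (their mirror images, tilting toward −x) meet its +x bottom edge — so the leg tops tuck under the beam, the beam's underside is 700 mm above the floor, and the feet are 569 mm apart outside-to-outside with the beam centred between them. The two leg pairs are set in 99 mm from either end of the beam.


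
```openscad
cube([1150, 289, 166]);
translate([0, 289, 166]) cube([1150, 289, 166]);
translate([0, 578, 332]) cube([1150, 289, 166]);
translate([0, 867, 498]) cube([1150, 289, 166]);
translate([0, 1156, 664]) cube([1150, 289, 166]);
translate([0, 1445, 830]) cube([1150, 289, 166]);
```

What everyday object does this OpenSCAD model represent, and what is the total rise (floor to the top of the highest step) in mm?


A staircase. The total rise is 996 mm.

6 identical blocks, each offset up and back from the previous — a staircase. Each step is 166 mm tall and there are 6 of them, so the total rise is 6 × 166 = 996 mm.


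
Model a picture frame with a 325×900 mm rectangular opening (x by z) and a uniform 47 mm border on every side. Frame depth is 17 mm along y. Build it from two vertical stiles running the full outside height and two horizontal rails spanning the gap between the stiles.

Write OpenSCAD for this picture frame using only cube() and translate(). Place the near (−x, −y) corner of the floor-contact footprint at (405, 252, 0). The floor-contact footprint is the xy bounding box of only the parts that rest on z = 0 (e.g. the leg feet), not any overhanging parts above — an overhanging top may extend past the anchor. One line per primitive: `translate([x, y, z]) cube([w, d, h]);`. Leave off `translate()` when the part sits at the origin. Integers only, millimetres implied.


translate([405, 252, 0]) cube([47, 17, 994]);
translate([777, 252, 0]) cube([47, 17, 994]);
translate([452, 252, 0]) cube([325, 17, 47]);
translate([452, 252, 947]) cube([325, 17, 47]);


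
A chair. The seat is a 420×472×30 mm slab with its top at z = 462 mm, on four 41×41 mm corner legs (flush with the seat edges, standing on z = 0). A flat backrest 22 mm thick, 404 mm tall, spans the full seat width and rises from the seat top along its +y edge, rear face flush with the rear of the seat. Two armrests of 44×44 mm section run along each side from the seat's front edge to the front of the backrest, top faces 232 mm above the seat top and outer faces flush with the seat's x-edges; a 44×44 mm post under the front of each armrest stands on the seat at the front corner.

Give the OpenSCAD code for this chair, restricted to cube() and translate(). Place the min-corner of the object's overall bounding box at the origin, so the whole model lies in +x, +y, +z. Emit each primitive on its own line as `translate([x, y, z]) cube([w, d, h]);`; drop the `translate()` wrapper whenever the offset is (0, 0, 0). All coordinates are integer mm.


// leg_h = 462 - 30 = 432
// arm post h = 232 - 44 = 188
translate([0, 0, 432]) cube([420, 472, 30]);
cube([41, 41, 432]);
translate([379, 0, 0]) cube([41, 41, 432]);
translate([0, 431, 0]) cube([41, 41, 432]);
translate([379, 431, 0]) cube([41, 41, 432]);
translate([0, 450, 462]) cube([420, 22, 404]);
translate([0, 0, 650]) cube([44, 450, 44]);
translate([376, 0, 650]) cube([44, 450, 44]);
translate([0, 0, 462]) cube([44, 44, 188]);
translate([376, 0, 462]) cube([44, 44, 188]);


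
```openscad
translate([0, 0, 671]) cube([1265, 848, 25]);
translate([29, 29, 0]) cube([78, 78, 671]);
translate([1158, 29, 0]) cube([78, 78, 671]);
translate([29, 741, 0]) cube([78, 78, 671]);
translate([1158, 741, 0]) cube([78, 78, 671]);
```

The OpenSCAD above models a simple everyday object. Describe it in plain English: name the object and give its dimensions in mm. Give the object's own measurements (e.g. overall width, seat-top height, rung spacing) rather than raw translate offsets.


A rectangular dining table. The top is 1265×848×25 mm with its upper surface at z = 696 mm. It stands on four 78×78 mm square legs, each inset 29 mm from the nearest pair of top edges, running from the floor to the underside of the top.


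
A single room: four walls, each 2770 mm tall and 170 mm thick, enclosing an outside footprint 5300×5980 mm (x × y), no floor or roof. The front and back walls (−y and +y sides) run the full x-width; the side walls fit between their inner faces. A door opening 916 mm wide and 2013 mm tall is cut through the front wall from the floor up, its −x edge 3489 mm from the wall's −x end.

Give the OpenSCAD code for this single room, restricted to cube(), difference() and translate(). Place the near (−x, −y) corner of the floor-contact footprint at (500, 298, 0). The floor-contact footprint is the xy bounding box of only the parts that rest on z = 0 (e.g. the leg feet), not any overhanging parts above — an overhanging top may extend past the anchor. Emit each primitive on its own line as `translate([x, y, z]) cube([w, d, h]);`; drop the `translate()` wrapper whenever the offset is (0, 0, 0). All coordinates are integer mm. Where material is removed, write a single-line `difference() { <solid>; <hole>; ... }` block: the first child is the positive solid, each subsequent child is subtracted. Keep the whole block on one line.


difference() { translate([500, 298, 0]) cube([5300, 170, 2770]); translate([3989, 298, 0]) cube([916, 170, 2013]); }
translate([500, 6108, 0]) cube([5300, 170, 2770]);
translate([500, 468, 0]) cube([170, 5640, 2770]);
translate([5630, 468, 0]) cube([170, 5640, 2770]);


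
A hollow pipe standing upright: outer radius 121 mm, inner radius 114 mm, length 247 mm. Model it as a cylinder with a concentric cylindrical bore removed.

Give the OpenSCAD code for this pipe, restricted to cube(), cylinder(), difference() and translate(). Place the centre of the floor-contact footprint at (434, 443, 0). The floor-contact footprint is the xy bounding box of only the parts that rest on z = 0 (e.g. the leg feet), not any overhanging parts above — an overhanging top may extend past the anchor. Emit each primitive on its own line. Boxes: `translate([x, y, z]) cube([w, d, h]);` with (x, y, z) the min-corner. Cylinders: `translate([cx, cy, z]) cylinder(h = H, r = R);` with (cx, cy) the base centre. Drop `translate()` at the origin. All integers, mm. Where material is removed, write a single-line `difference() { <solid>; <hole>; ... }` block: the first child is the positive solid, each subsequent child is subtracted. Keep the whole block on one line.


difference() { translate([434, 443, 0]) cylinder(h = 247, r = 121); translate([434, 443, 0]) cylinder(h = 247, r = 114); }


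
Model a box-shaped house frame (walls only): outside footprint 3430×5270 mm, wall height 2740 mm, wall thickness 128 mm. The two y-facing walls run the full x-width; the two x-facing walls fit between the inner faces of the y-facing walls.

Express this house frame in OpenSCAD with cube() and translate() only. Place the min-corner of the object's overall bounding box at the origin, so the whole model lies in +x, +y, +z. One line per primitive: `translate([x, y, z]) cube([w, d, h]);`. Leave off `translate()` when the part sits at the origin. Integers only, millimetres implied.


cube([3430, 128, 2740]);
translate([0, 5142, 0]) cube([3430, 128, 2740]);
translate([0, 128, 0]) cube([128, 5014, 2740]);
translate([3302, 128, 0]) cube([128, 5014, 2740]);


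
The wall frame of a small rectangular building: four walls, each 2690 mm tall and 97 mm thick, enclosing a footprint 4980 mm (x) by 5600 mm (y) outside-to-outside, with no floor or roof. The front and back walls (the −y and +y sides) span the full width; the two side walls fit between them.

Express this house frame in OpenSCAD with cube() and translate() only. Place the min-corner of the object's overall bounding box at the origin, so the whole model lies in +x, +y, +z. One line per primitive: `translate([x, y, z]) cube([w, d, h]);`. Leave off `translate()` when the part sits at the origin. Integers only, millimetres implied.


cube([4980, 97, 2690]);
translate([0, 5503, 0]) cube([4980, 97, 2690]);
translate([0, 97, 0]) cube([97, 5406, 2690]);
translate([4883, 97, 0]) cube([97, 5406, 2690]);


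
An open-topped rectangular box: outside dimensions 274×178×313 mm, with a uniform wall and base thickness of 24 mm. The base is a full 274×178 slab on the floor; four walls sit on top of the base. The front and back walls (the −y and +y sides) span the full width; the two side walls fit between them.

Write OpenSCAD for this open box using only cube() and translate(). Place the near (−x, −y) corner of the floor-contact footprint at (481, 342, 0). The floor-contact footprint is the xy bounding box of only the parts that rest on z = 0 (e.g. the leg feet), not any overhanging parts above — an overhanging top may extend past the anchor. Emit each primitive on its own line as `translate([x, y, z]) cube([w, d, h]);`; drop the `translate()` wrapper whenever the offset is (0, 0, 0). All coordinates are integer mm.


translate([481, 342, 0]) cube([274, 178, 24]);
translate([481, 342, 24]) cube([274, 24, 289]);
translate([481, 496, 24]) cube([274, 24, 289]);
translate([481, 366, 24]) cube([24, 130, 289]);
translate([731, 366, 24]) cube([24, 130, 289]);


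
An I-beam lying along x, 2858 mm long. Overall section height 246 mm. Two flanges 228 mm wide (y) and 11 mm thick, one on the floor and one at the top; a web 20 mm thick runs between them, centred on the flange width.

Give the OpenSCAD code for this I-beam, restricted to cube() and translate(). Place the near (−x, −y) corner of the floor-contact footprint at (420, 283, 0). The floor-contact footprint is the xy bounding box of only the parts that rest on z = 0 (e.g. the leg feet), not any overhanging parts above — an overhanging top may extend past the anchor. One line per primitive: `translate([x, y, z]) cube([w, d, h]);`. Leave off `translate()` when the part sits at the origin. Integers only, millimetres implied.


translate([420, 283, 0]) cube([2858, 228, 11]);
translate([420, 387, 11]) cube([2858, 20, 224]);
translate([420, 283, 235]) cube([2858, 228, 11]);


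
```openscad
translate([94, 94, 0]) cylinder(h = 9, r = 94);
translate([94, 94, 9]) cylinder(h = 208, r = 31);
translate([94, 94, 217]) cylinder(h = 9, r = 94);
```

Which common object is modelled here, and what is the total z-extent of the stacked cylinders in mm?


A spool. The overall height is 226 mm.

Three coaxial cylinders, large–small–large — a spool. Two 9 mm flanges and a 208 mm core give 9 + 208 + 9 = 226 mm.


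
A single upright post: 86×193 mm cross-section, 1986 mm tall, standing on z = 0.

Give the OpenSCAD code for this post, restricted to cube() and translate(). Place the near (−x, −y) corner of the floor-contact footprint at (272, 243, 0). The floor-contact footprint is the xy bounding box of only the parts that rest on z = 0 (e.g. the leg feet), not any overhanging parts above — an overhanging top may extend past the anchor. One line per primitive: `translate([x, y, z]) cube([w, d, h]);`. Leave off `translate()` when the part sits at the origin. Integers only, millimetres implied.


translate([272, 243, 0]) cube([86, 193, 1986]);


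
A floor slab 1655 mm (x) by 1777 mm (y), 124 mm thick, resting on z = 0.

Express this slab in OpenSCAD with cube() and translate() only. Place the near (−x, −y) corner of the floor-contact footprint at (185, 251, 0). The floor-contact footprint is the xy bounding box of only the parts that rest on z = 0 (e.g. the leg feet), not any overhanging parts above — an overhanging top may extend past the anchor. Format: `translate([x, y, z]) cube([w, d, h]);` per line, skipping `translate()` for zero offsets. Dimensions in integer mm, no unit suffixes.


translate([185, 251, 0]) cube([1655, 1777, 124]);


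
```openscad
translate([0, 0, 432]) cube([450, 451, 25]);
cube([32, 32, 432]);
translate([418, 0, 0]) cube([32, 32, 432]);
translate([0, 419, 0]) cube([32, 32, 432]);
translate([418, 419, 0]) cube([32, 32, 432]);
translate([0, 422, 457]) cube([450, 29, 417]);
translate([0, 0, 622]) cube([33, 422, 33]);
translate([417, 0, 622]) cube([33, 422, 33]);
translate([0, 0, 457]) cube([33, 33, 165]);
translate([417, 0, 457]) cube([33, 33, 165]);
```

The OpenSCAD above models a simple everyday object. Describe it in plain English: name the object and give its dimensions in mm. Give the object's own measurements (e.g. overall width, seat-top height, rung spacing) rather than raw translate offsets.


A chair. The seat is a 450×451×25 mm slab with its top at z = 457 mm, on four 32×32 mm corner legs (flush with the seat edges, standing on z = 0). A flat backrest 29 mm thick, 417 mm tall, spans the full seat width and rises from the seat top along its +y edge, rear face flush with the rear of the seat. Two armrests of 33×33 mm section run along each side from the seat's front edge to the front of the backrest, top faces 198 mm above the seat top and outer faces flush with the seat's x-edges; a 33×33 mm post under the front of each armrest stands on the seat at the front corner.


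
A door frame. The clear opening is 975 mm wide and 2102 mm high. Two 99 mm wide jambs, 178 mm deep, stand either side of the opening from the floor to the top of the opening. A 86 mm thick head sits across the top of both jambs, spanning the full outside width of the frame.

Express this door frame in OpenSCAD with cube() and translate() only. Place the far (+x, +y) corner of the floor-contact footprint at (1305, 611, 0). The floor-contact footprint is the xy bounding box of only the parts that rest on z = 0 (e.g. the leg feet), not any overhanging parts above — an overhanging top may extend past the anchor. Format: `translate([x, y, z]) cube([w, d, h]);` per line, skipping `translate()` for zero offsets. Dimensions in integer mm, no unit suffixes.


translate([132, 433, 0]) cube([99, 178, 2102]);
translate([1206, 433, 0]) cube([99, 178, 2102]);
translate([132, 433, 2102]) cube([1173, 178, 86]);


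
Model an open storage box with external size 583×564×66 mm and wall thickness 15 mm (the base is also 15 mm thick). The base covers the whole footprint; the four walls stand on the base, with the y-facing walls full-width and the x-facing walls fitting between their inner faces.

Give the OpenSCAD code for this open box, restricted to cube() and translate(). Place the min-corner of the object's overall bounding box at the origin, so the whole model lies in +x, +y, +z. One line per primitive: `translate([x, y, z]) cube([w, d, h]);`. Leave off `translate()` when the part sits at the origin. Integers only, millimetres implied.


cube([583, 564, 15]);
translate([0, 0, 15]) cube([583, 15, 51]);
translate([0, 549, 15]) cube([583, 15, 51]);
translate([0, 15, 15]) cube([15, 534, 51]);
translate([568, 15, 15]) cube([15, 534, 51]);


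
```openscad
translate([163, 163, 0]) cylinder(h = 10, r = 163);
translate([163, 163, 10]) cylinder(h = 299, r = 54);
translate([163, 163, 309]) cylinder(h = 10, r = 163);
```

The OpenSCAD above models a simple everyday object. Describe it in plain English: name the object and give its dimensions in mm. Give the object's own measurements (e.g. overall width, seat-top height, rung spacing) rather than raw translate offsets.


A spool: two coaxial disc flanges of radius 163 mm and thickness 10 mm, joined by a core cylinder of radius 54 mm and height 299 mm. The lower flange rests on z = 0 and the three cylinders share a vertical axis.


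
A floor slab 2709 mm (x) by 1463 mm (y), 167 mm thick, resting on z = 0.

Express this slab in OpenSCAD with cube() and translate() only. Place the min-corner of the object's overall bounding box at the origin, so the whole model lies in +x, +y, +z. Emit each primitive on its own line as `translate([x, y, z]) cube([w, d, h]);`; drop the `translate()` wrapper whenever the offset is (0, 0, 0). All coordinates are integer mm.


cube([2709, 1463, 167]);


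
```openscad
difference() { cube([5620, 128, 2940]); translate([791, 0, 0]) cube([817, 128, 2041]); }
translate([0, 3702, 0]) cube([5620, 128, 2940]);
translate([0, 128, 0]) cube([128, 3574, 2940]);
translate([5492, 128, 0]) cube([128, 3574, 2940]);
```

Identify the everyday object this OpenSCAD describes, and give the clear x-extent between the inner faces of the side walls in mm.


A single room. The interior width is 5364 mm.

Four walls enclosing a rectangle with a door in the front wall — a room. Outside width 5620 minus two 128 mm walls gives 5364 mm.


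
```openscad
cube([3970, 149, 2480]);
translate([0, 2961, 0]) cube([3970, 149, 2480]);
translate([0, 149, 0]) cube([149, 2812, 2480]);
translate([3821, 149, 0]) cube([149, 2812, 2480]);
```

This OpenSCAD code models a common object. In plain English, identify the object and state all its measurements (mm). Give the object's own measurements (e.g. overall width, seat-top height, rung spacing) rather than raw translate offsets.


The wall frame of a small rectangular building: four walls, each 2480 mm tall and 149 mm thick, enclosing a footprint 3970 mm (x) by 3110 mm (y) outside-to-outside, with no floor or roof. The front and back walls (the −y and +y sides) span the full width; the two side walls fit between them.


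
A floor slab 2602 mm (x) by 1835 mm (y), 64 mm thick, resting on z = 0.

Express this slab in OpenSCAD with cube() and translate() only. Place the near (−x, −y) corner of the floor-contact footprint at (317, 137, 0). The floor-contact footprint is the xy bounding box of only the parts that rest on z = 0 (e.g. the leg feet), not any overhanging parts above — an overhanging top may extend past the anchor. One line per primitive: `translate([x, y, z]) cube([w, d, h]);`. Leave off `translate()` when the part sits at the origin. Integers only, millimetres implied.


translate([317, 137, 0]) cube([2602, 1835, 64]);


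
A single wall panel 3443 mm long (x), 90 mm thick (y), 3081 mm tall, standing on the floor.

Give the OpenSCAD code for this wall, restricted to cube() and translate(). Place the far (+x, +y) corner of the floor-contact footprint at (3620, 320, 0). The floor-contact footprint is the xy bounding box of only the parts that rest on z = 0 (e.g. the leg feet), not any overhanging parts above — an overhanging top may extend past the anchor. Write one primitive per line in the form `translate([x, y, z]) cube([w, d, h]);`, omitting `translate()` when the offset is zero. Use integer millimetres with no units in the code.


translate([177, 230, 0]) cube([3443, 90, 3081]);


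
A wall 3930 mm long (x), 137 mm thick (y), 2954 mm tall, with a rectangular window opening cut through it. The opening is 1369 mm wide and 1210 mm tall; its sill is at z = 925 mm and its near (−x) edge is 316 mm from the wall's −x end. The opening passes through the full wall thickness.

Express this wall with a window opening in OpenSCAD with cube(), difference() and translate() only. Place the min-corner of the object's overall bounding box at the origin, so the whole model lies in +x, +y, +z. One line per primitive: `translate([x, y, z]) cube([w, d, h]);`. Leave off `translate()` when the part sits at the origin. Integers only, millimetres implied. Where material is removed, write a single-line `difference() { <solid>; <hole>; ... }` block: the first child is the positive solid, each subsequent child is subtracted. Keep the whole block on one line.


difference() { cube([3930, 137, 2954]); translate([316, 0, 925]) cube([1369, 137, 1210]); }


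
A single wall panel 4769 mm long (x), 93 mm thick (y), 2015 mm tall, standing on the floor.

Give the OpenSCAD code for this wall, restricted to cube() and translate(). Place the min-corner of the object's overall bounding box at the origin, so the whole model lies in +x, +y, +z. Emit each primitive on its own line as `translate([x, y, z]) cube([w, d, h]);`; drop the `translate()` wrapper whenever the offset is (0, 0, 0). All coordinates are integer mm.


cube([4769, 93, 2015]);


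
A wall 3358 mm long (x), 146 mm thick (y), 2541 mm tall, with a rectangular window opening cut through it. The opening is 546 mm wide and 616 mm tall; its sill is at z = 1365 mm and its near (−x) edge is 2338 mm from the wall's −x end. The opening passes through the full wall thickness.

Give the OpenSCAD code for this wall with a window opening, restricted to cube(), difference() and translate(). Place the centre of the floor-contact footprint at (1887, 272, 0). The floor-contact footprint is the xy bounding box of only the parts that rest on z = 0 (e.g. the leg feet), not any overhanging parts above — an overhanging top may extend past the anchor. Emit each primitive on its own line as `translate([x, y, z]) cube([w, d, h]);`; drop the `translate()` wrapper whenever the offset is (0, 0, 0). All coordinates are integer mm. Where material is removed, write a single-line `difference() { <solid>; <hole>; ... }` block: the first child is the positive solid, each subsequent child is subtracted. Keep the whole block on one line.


difference() { translate([208, 199, 0]) cube([3358, 146, 2541]); translate([2546, 199, 1365]) cube([546, 146, 616]); }


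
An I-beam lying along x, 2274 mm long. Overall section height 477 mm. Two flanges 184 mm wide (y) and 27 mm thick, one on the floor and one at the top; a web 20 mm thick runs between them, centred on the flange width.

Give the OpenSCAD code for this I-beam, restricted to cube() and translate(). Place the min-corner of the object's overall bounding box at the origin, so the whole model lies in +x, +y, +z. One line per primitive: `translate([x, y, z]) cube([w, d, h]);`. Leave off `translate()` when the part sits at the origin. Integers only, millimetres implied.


cube([2274, 184, 27]);
translate([0, 82, 27]) cube([2274, 20, 423]);
translate([0, 0, 450]) cube([2274, 184, 27]);


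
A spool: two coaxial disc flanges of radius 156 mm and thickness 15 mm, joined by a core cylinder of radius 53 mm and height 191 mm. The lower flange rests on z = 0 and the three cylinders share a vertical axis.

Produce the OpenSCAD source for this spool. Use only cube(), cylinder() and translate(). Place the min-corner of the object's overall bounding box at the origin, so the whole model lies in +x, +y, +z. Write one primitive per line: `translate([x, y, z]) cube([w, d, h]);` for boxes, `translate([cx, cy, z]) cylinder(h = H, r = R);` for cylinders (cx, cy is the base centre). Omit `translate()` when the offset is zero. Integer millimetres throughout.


translate([156, 156, 0]) cylinder(h = 15, r = 156);
translate([156, 156, 15]) cylinder(h = 191, r = 53);
translate([156, 156, 206]) cylinder(h = 15, r = 156);


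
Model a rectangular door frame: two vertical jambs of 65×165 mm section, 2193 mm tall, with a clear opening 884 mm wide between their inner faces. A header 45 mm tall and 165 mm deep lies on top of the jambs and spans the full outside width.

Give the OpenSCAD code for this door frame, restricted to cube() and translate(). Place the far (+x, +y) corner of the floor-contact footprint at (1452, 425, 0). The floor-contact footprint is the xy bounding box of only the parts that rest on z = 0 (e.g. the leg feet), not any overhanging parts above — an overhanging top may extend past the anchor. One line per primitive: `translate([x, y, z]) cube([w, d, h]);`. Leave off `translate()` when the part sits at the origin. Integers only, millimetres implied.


translate([438, 260, 0]) cube([65, 165, 2193]);
translate([1387, 260, 0]) cube([65, 165, 2193]);
translate([438, 260, 2193]) cube([1014, 165, 45]);


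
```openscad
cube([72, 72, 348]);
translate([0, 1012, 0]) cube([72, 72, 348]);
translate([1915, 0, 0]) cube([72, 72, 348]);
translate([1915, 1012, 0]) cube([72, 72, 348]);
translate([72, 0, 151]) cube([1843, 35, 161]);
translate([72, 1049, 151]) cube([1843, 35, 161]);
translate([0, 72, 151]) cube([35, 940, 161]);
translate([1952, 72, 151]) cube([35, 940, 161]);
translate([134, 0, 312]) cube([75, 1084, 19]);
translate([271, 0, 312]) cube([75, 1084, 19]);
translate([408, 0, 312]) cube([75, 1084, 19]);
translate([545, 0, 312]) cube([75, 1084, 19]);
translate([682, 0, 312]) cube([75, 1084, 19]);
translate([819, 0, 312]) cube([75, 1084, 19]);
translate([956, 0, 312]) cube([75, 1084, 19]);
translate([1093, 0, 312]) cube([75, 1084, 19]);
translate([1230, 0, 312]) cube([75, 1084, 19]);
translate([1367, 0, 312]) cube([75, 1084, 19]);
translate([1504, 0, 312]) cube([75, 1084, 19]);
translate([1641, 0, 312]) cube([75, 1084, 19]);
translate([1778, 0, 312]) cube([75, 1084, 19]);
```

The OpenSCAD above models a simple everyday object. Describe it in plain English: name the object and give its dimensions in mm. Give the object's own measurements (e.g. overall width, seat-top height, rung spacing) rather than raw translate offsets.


A bed frame 1987 mm long (x) by 1084 mm wide (y). Four 72×72 mm corner posts, 348 mm tall, at the corners of the footprint. Four rails of 35 mm thickness and 161 mm height run between adjacent posts with their undersides at z = 151 mm, their outer faces flush with the outside of the frame (the two x-running rails run between the posts' inner faces; the two y-running rails run between the posts' inner faces). 13 slats, each 75 mm wide (x) and 19 mm thick, lie across the top of the two x-running rails, running the full 1084 mm width of the frame in y; along x they sit between the end posts with a 62 mm gap after the −x posts and between neighbouring slats and before the +x posts.


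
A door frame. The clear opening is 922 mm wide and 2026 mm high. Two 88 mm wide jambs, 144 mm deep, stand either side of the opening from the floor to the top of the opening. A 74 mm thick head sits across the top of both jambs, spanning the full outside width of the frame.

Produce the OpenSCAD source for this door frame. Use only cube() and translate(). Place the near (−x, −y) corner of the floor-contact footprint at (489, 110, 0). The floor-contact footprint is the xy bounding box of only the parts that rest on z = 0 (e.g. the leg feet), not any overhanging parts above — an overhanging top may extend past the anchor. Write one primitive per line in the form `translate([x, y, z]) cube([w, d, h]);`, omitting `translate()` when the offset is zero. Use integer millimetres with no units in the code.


translate([489, 110, 0]) cube([88, 144, 2026]);
translate([1499, 110, 0]) cube([88, 144, 2026]);
translate([489, 110, 2026]) cube([1098, 144, 74]);


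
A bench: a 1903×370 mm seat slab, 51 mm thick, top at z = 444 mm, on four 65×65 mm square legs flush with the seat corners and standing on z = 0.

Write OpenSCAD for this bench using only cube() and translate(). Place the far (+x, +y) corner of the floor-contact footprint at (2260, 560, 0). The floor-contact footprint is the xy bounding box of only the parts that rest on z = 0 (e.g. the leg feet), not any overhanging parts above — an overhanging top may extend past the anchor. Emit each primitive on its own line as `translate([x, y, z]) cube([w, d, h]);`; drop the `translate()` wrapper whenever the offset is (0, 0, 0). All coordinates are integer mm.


translate([357, 190, 393]) cube([1903, 370, 51]);
translate([357, 190, 0]) cube([65, 65, 393]);
translate([357, 495, 0]) cube([65, 65, 393]);
translate([2195, 190, 0]) cube([65, 65, 393]);
translate([2195, 495, 0]) cube([65, 65, 393]);


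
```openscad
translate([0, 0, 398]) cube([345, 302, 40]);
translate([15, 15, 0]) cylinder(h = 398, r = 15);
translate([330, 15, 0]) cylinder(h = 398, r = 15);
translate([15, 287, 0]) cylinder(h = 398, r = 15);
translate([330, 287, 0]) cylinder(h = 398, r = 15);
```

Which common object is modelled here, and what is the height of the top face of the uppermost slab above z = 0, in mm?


A stool. The seat height is 438 mm.

A 345×302×40 slab at z = 398 on four corner cylinders — a stool. The seat top is 398 + 40 = 438 mm.


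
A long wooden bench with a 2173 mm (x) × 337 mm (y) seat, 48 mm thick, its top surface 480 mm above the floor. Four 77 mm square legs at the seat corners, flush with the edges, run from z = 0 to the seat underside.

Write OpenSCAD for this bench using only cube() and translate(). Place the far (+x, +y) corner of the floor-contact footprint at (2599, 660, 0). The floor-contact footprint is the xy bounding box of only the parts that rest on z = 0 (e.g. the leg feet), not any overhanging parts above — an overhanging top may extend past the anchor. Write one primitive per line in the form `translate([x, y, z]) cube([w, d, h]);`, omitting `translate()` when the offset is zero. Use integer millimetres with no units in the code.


// leg_h = 480 − 48 = 432
translate([426, 323, 432]) cube([2173, 337, 48]);
translate([426, 323, 0]) cube([77, 77, 432]);
translate([426, 583, 0]) cube([77, 77, 432]);
translate([2522, 323, 0]) cube([77, 77, 432]);
translate([2522, 583, 0]) cube([77, 77, 432]);


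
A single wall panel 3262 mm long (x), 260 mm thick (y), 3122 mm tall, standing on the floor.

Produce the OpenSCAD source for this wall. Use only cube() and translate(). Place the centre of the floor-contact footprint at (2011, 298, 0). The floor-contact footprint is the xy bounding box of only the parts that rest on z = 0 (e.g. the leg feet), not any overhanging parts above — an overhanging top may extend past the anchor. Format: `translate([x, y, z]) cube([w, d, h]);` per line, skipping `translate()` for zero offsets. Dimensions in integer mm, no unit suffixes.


translate([380, 168, 0]) cube([3262, 260, 3122]);


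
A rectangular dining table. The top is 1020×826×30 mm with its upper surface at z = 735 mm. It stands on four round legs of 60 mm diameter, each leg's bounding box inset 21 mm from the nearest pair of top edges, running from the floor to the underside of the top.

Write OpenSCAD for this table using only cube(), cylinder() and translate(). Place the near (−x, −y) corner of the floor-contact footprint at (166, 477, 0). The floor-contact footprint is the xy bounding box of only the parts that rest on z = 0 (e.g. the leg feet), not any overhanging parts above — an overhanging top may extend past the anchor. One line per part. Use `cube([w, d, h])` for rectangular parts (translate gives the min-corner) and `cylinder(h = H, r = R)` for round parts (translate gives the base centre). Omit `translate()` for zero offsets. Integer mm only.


// leg_h = 735 - 30 = 705
translate([145, 456, 705]) cube([1020, 826, 30]);
translate([196, 507, 0]) cylinder(h = 705, r = 30);
translate([1114, 507, 0]) cylinder(h = 705, r = 30);
translate([196, 1231, 0]) cylinder(h = 705, r = 30);
translate([1114, 1231, 0]) cylinder(h = 705, r = 30);


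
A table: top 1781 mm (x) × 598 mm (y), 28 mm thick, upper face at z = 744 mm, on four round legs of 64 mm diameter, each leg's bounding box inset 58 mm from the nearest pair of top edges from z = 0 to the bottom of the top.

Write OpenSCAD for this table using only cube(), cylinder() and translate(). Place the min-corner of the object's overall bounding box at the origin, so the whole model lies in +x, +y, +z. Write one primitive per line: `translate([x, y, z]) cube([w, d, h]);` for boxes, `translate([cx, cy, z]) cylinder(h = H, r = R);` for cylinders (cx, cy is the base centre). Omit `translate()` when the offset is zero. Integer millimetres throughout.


translate([0, 0, 716]) cube([1781, 598, 28]);
translate([90, 90, 0]) cylinder(h = 716, r = 32);
translate([1691, 90, 0]) cylinder(h = 716, r = 32);
translate([90, 508, 0]) cylinder(h = 716, r = 32);
translate([1691, 508, 0]) cylinder(h = 716, r = 32);


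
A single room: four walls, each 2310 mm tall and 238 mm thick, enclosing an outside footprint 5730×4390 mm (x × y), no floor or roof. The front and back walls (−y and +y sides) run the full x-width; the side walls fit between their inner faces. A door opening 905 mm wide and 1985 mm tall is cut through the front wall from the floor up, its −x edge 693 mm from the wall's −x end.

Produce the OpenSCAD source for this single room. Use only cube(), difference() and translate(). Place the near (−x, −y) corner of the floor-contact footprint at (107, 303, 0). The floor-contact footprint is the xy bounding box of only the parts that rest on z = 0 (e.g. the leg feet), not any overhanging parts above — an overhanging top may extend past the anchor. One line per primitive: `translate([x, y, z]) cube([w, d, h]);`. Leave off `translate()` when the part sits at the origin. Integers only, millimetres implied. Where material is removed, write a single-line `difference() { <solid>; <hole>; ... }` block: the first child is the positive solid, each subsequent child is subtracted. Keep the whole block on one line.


difference() { translate([107, 303, 0]) cube([5730, 238, 2310]); translate([800, 303, 0]) cube([905, 238, 1985]); }
translate([107, 4455, 0]) cube([5730, 238, 2310]);
translate([107, 541, 0]) cube([238, 3914, 2310]);
translate([5599, 541, 0]) cube([238, 3914, 2310]);


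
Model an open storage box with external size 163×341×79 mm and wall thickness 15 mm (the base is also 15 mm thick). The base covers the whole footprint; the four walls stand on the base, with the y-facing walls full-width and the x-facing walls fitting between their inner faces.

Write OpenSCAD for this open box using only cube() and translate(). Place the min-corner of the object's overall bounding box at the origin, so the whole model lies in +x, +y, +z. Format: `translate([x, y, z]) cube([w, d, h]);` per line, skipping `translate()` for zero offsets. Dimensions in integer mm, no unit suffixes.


cube([163, 341, 15]);
translate([0, 0, 15]) cube([163, 15, 64]);
translate([0, 326, 15]) cube([163, 15, 64]);
translate([0, 15, 15]) cube([15, 311, 64]);
translate([148, 15, 15]) cube([15, 311, 64]);


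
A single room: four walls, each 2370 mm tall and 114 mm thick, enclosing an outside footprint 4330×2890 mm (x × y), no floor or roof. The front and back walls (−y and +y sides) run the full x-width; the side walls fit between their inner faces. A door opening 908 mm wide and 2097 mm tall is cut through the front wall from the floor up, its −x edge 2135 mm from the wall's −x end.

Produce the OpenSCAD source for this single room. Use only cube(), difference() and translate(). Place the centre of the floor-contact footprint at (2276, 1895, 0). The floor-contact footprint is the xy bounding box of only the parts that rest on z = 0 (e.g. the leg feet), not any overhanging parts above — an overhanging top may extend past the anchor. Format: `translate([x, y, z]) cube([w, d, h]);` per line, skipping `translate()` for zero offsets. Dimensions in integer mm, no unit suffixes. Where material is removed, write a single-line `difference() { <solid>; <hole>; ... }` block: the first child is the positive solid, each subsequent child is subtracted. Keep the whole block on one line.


difference() { translate([111, 450, 0]) cube([4330, 114, 2370]); translate([2246, 450, 0]) cube([908, 114, 2097]); }
translate([111, 3226, 0]) cube([4330, 114, 2370]);
translate([111, 564, 0]) cube([114, 2662, 2370]);
translate([4327, 564, 0]) cube([114, 2662, 2370]);
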